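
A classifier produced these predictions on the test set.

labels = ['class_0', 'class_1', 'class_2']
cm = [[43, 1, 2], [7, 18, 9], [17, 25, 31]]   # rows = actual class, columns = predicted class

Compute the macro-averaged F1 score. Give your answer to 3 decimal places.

0.587

Per-class F1 score (2·TP/(2·TP+FP+FN)):
  class_0: TP=43, FP=7+17=24, FN=1+2=3 → 86/113 = 0.7611
  class_1: TP=18, FP=1+25=26, FN=7+9=16 → 36/78 = 0.4615
  class_2: TP=31, FP=2+9=11, FN=17+25=42 → 62/115 = 0.5391
Macro-F1 score = mean = (0.7611 + 0.4615 + 0.5391) / 3 = 0.587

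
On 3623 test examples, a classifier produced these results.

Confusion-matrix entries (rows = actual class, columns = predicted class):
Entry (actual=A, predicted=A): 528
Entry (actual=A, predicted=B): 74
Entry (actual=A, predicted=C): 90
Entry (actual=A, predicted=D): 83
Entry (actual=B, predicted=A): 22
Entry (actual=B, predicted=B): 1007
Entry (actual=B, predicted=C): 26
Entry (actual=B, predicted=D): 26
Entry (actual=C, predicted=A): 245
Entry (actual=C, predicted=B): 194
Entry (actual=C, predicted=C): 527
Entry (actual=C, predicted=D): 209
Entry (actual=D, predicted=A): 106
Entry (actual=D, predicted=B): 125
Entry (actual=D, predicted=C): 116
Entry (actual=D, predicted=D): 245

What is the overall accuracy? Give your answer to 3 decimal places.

0.637

Accuracy = trace / total = (528+1007+527+245=2307) / 3623 = 2307/3623 = 0.637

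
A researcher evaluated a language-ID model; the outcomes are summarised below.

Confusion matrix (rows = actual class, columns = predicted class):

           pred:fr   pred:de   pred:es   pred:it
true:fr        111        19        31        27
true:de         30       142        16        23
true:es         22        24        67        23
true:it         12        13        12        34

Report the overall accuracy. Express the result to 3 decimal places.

0.584

Accuracy = trace / total = (111+142+67+34=354) / 606 = 354/606 = 0.584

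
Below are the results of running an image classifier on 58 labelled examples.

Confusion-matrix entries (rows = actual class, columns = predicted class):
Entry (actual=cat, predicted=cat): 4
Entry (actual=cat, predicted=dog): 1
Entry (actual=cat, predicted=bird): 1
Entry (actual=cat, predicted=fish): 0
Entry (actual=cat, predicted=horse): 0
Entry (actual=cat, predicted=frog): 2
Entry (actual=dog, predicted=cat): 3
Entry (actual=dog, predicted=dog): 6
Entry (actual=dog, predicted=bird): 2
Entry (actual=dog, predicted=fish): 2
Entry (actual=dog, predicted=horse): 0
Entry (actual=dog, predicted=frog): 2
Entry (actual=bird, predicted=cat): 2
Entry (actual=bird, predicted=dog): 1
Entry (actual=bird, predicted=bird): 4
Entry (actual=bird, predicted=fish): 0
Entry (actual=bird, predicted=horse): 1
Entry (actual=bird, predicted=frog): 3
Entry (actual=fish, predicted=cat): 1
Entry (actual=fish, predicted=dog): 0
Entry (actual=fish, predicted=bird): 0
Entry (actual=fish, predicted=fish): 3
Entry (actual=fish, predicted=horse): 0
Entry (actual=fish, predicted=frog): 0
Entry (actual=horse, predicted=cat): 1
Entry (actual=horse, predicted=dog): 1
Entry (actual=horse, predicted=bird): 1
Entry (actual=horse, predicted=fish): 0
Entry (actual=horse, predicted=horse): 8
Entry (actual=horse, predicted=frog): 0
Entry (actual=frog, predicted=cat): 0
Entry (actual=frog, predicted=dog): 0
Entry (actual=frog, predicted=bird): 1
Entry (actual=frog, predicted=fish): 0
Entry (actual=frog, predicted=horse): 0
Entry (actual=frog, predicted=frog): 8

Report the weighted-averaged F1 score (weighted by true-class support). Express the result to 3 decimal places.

Per-class F1 score (2·TP/(2·TP+FP+FN)):
  cat: TP=4, FP=3+2+1+1+0=7, FN=1+1+0+0+2=4 → 8/19 = 0.4211
  dog: TP=6, FP=1+1+0+1+0=3, FN=3+2+2+0+2=9 → 12/24 = 0.5000
  bird: TP=4, FP=1+2+0+1+1=5, FN=2+1+0+1+3=7 → 8/20 = 0.4000
  fish: TP=3, FP=0+2+0+0+0=2, FN=1+0+0+0+0=1 → 6/9 = 0.6667
  horse: TP=8, FP=0+0+1+0+0=1, FN=1+1+1+0+0=3 → 16/20 = 0.8000
  frog: TP=8, FP=2+2+3+0+0=7, FN=0+0+1+0+0=1 → 16/24 = 0.6667
Weighted-F1 score = Σ (supportᵢ/N)·F1 scoreᵢ with N=58: (8/58)·0.4211 + (15/58)·0.5000 + (11/58)·0.4000 + (4/58)·0.6667 + (11/58)·0.8000 + (9/58)·0.6667 = 0.564

0.564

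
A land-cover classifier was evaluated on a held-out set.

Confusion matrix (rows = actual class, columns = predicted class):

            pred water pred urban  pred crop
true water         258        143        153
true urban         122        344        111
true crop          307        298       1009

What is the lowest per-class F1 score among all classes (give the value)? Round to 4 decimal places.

Per-class F1 score (2·TP/(2·TP+FP+FN)):
  water: TP=258, FP=122+307=429, FN=143+153=296 → 516/1241 = 0.41579
  urban: TP=344, FP=143+298=441, FN=122+111=233 → 688/1362 = 0.50514
  crop: TP=1009, FP=153+111=264, FN=307+298=605 → 2018/2887 = 0.69900
Lowest is class 'water' with F1 score = 0.4158.

0.4158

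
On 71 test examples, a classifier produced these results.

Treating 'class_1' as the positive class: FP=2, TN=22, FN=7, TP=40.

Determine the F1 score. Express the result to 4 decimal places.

0.8989

Precision = TP/(TP+FP) = 40/42 = 0.9524
Recall = TP/(TP+FN) = 40/47 = 0.8511
F1 = 2·TP/(2·TP+FP+FN) = 80/89 = 0.8989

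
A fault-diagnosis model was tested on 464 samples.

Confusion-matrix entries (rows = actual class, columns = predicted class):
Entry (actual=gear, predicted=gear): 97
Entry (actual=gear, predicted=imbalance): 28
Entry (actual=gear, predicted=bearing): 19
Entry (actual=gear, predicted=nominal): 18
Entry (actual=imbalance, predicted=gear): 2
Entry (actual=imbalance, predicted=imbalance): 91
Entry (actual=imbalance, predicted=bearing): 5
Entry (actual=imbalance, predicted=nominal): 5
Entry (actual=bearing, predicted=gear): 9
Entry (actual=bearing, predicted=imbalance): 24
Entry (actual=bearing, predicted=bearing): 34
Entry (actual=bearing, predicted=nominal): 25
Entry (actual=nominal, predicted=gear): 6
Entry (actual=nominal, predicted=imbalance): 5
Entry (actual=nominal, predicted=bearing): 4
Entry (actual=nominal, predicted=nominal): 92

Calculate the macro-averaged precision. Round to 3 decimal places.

Per-class precision (TP/(TP+FP)):
  gear: TP=97, FP=2+9+6=17 → 97/114 = 0.8509
  imbalance: TP=91, FP=28+24+5=57 → 91/148 = 0.6149
  bearing: TP=34, FP=19+5+4=28 → 34/62 = 0.5484
  nominal: TP=92, FP=18+5+25=48 → 92/140 = 0.6571
Macro-precision = mean = (0.8509 + 0.6149 + 0.5484 + 0.6571) / 4 = 0.668

0.668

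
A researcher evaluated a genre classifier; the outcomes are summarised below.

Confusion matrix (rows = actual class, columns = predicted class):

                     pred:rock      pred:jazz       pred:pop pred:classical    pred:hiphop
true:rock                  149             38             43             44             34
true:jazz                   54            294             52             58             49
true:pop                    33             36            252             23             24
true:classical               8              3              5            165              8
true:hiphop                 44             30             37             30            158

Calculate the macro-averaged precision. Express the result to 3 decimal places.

Per-class precision (TP/(TP+FP)):
  rock: TP=149, FP=54+33+8+44=139 → 149/288 = 0.5174
  jazz: TP=294, FP=38+36+3+30=107 → 294/401 = 0.7332
  pop: TP=252, FP=43+52+5+37=137 → 252/389 = 0.6478
  classical: TP=165, FP=44+58+23+30=155 → 165/320 = 0.5156
  hiphop: TP=158, FP=34+49+24+8=115 → 158/273 = 0.5788
Macro-precision = mean = (0.5174 + 0.7332 + 0.6478 + 0.5156 + 0.5788) / 5 = 0.599

0.599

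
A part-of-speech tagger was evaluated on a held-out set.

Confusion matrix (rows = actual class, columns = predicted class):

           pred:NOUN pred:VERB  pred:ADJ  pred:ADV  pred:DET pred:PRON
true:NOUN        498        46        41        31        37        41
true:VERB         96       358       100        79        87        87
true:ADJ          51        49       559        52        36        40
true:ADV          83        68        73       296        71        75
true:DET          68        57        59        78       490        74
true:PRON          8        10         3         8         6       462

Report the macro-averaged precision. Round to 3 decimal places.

Per-class precision (TP/(TP+FP)):
  NOUN: TP=498, FP=96+51+83+68+8=306 → 498/804 = 0.6194
  VERB: TP=358, FP=46+49+68+57+10=230 → 358/588 = 0.6088
  ADJ: TP=559, FP=41+100+73+59+3=276 → 559/835 = 0.6695
  ADV: TP=296, FP=31+79+52+78+8=248 → 296/544 = 0.5441
  DET: TP=490, FP=37+87+36+71+6=237 → 490/727 = 0.6740
  PRON: TP=462, FP=41+87+40+75+74=317 → 462/779 = 0.5931
Macro-precision = mean = (0.6194 + 0.6088 + 0.6695 + 0.5441 + 0.6740 + 0.5931) / 6 = 0.618

0.618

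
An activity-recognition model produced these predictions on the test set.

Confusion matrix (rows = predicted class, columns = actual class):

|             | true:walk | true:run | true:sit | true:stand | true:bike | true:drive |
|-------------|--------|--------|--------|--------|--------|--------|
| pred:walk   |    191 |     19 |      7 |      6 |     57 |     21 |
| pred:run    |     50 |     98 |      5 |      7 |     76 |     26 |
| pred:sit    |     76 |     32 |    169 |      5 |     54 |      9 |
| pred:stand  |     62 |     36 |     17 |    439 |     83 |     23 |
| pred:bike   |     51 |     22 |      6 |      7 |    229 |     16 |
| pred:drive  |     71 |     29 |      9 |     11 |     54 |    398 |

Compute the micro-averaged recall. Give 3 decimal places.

0.617

Micro-averaging pools counts across classes: ΣTP=1524, ΣFP=947, ΣFN=947.
Micro-recall = TP/(TP+FN) on pooled counts = 0.617 (equals overall accuracy in single-label multiclass).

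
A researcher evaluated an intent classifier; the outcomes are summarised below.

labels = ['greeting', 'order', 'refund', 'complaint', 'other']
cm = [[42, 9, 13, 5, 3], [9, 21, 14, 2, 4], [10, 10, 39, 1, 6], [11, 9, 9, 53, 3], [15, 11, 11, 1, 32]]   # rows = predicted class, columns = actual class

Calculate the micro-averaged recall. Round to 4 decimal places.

0.5452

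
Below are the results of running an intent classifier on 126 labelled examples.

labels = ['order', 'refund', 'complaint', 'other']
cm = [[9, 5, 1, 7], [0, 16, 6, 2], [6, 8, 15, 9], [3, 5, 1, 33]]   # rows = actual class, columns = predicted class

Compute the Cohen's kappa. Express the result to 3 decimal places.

Observed agreement pₒ = trace/N = 73/126 = 0.5794
Expected agreement pₑ = Σ (rowᵢ·colᵢ)/N² = (22·18 + 24·34 + 38·23 + 42·51)/126² = 0.2663
κ = (pₒ − pₑ)/(1 − pₑ) = (0.5794 − 0.2663)/(1 − 0.2663) = 0.427

0.427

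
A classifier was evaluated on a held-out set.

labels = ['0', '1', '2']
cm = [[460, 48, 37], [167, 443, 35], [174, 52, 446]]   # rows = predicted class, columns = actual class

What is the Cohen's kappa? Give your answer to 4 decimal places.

Observed agreement pₒ = trace/N = 1349/1862 = 0.72449
Expected agreement pₑ = Σ (rowᵢ·colᵢ)/N² = (801·545 + 543·645 + 518·672)/1862² = 0.32733
κ = (pₒ − pₑ)/(1 − pₑ) = (0.72449 − 0.32733)/(1 − 0.32733) = 0.5904

0.5904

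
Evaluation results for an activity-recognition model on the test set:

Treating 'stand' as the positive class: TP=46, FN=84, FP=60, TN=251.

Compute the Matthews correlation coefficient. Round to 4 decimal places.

0.1717

MCC = (TP·TN − FP·FN) / √((TP+FP)(TP+FN)(TN+FP)(TN+FN))
Numerator = 46·251 − 60·84 = 6506
Denominator = √(106·130·311·335) = √1435669300 = 37890.2270
MCC = 6506 / 37890.2270 = 0.1717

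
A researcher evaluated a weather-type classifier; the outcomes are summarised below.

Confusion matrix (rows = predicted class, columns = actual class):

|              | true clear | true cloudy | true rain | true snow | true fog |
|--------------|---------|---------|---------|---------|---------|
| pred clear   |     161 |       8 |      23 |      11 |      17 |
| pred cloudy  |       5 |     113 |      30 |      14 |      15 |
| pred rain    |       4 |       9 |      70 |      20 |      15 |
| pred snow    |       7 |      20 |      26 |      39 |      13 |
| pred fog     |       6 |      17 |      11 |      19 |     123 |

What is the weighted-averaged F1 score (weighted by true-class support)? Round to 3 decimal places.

0.629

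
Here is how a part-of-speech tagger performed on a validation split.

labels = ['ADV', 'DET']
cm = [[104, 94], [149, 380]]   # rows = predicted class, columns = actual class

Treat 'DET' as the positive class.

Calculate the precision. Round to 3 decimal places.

0.718

Precision = TP/(TP+FP) = 380/(380+149) = 380/529 = 0.718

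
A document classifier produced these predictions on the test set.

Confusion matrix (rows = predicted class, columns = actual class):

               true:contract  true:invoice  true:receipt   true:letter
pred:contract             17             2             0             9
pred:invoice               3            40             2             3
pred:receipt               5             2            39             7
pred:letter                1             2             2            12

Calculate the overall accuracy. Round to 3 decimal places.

Accuracy = trace / total = (17+40+39+12=108) / 146 = 108/146 = 0.740

0.740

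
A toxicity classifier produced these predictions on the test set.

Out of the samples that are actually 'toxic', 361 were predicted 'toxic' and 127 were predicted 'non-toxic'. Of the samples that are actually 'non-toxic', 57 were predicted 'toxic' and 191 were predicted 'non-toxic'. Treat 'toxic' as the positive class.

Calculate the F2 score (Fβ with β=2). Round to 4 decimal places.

Fβ = (1+β²)·TP / ((1+β²)·TP + β²·FN + FP), with β²=4
= 5·361 / (5·361 + 4·127 + 57) = 0.7616

0.7616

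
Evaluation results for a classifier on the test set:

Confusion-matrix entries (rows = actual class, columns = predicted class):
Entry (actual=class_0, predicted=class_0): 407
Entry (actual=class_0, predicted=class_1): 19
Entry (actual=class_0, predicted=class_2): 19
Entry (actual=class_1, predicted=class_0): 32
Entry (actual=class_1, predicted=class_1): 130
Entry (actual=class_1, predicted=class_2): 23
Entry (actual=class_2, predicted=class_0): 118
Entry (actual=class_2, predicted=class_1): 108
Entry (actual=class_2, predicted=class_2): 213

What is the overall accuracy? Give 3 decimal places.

0.702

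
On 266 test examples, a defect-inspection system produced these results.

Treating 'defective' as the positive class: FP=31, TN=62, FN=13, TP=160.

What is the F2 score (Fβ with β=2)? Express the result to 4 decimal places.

0.9060

Fβ = (1+β²)·TP / ((1+β²)·TP + β²·FN + FP), with β²=4
= 5·160 / (5·160 + 4·13 + 31) = 0.9060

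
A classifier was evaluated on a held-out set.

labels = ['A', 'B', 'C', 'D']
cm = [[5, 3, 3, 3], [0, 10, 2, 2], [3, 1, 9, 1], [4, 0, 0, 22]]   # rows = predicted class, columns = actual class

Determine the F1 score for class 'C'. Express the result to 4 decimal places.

0.6429

F1 score = 2·TP/(2·TP+FP+FN).
C: TP=9, FP=3+1+1=5, FN=3+2+0=5 → 18/28 = 0.64286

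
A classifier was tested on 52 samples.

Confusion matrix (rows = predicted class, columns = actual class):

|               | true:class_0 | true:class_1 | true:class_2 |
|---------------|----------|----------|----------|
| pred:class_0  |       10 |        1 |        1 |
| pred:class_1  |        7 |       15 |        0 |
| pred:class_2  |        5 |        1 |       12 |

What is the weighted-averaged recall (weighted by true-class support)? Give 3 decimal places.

Per-class recall (TP/(TP+FN)):
  class_0: TP=10, FN=7+5=12 → 10/22 = 0.4545
  class_1: TP=15, FN=1+1=2 → 15/17 = 0.8824
  class_2: TP=12, FN=1+0=1 → 12/13 = 0.9231
Weighted-recall = Σ (supportᵢ/N)·recallᵢ with N=52: (22/52)·0.4545 + (17/52)·0.8824 + (13/52)·0.9231 = 0.712

0.712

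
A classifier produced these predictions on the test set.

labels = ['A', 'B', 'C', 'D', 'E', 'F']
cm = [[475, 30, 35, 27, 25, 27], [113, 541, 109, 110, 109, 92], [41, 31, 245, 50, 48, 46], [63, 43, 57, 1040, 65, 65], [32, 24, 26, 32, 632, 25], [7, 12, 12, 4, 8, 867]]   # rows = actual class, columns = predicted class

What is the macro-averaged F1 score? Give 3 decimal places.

Per-class F1 score (2·TP/(2·TP+FP+FN)):
  A: TP=475, FP=113+41+63+32+7=256, FN=30+35+27+25+27=144 → 950/1350 = 0.7037
  B: TP=541, FP=30+31+43+24+12=140, FN=113+109+110+109+92=533 → 1082/1755 = 0.6165
  C: TP=245, FP=35+109+57+26+12=239, FN=41+31+50+48+46=216 → 490/945 = 0.5185
  D: TP=1040, FP=27+110+50+32+4=223, FN=63+43+57+65+65=293 → 2080/2596 = 0.8012
  E: TP=632, FP=25+109+48+65+8=255, FN=32+24+26+32+25=139 → 1264/1658 = 0.7624
  F: TP=867, FP=27+92+46+65+25=255, FN=7+12+12+4+8=43 → 1734/2032 = 0.8533
Macro-F1 score = mean = (0.7037 + 0.6165 + 0.5185 + 0.8012 + 0.7624 + 0.8533) / 6 = 0.709

0.709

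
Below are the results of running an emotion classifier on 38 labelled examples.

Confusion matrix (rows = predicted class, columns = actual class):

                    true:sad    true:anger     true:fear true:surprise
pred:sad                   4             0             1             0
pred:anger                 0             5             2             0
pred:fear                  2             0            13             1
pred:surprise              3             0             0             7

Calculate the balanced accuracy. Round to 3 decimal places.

Balanced accuracy = mean of per-class recall.
  sad: recall = 4/9 = 0.4444
  anger: recall = 5/5 = 1.0000
  fear: recall = 13/16 = 0.8125
  surprise: recall = 7/8 = 0.8750
Mean = (0.4444 + 1.0000 + 0.8125 + 0.8750) / 4 = 0.783

0.783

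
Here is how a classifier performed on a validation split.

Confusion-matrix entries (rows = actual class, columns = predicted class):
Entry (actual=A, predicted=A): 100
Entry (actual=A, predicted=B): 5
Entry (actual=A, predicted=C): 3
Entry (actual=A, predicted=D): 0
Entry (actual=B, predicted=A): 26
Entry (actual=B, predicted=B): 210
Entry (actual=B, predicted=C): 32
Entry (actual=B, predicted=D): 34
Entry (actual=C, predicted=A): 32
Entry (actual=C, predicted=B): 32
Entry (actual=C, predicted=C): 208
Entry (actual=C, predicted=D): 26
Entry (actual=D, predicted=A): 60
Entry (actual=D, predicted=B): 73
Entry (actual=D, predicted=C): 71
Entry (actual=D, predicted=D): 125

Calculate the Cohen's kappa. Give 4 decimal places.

0.4898

Observed agreement pₒ = trace/N = 643/1037 = 0.62006
Expected agreement pₑ = Σ (rowᵢ·colᵢ)/N² = (108·218 + 302·320 + 298·314 + 329·185)/1037² = 0.25537
κ = (pₒ − pₑ)/(1 − pₑ) = (0.62006 − 0.25537)/(1 − 0.25537) = 0.4898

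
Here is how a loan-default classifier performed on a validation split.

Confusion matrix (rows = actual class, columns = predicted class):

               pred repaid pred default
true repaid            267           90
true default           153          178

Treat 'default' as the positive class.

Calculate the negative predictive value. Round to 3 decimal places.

NPV = TN/(TN+FN) = 267/(267+153) = 0.636

0.636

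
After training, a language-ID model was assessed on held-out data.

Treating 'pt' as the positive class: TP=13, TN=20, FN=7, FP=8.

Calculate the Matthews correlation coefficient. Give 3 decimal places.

MCC = (TP·TN − FP·FN) / √((TP+FP)(TP+FN)(TN+FP)(TN+FN))
Numerator = 13·20 − 8·7 = 204
Denominator = √(21·20·28·27) = √317520 = 563.4891
MCC = 204 / 563.4891 = 0.362

0.362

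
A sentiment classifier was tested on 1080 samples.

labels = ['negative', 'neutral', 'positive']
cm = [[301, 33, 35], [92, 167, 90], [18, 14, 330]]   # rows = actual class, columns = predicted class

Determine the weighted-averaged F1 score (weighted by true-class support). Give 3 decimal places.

0.726

Per-class F1 score (2·TP/(2·TP+FP+FN)):
  negative: TP=301, FP=92+18=110, FN=33+35=68 → 602/780 = 0.7718
  neutral: TP=167, FP=33+14=47, FN=92+90=182 → 334/563 = 0.5933
  positive: TP=330, FP=35+90=125, FN=18+14=32 → 660/817 = 0.8078
Weighted-F1 score = Σ (supportᵢ/N)·F1 scoreᵢ with N=1080: (369/1080)·0.7718 + (349/1080)·0.5933 + (362/1080)·0.8078 = 0.726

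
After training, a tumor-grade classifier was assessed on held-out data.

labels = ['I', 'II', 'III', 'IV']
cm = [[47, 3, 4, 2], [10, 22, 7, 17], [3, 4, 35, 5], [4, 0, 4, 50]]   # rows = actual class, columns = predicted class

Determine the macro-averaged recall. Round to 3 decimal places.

Per-class recall (TP/(TP+FN)):
  I: TP=47, FN=3+4+2=9 → 47/56 = 0.8393
  II: TP=22, FN=10+7+17=34 → 22/56 = 0.3929
  III: TP=35, FN=3+4+5=12 → 35/47 = 0.7447
  IV: TP=50, FN=4+0+4=8 → 50/58 = 0.8621
Macro-recall = mean = (0.8393 + 0.3929 + 0.7447 + 0.8621) / 4 = 0.710

0.710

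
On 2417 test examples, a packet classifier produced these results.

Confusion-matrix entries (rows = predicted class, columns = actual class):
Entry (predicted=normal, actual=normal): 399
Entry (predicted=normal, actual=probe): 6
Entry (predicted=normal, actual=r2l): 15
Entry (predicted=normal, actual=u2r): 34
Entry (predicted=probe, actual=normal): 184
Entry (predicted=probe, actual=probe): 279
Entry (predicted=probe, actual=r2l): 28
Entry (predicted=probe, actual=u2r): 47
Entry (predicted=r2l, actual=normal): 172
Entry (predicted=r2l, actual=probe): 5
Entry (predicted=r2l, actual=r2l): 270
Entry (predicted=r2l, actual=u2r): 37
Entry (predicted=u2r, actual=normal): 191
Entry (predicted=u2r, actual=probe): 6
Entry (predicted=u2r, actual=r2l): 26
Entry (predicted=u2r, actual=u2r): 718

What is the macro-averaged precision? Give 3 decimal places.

0.680

Per-class precision (TP/(TP+FP)):
  normal: TP=399, FP=6+15+34=55 → 399/454 = 0.8789
  probe: TP=279, FP=184+28+47=259 → 279/538 = 0.5186
  r2l: TP=270, FP=172+5+37=214 → 270/484 = 0.5579
  u2r: TP=718, FP=191+6+26=223 → 718/941 = 0.7630
Macro-precision = mean = (0.8789 + 0.5186 + 0.5579 + 0.7630) / 4 = 0.680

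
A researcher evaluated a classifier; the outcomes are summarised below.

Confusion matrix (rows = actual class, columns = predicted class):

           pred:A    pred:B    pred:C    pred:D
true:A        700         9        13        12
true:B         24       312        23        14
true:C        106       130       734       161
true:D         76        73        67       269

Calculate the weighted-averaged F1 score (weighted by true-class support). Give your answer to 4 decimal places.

0.7371

Per-class F1 score (2·TP/(2·TP+FP+FN)):
  A: TP=700, FP=24+106+76=206, FN=9+13+12=34 → 1400/1640 = 0.85366
  B: TP=312, FP=9+130+73=212, FN=24+23+14=61 → 624/897 = 0.69565
  C: TP=734, FP=13+23+67=103, FN=106+130+161=397 → 1468/1968 = 0.74593
  D: TP=269, FP=12+14+161=187, FN=76+73+67=216 → 538/941 = 0.57173
Weighted-F1 score = Σ (supportᵢ/N)·F1 scoreᵢ with N=2723: (734/2723)·0.85366 + (373/2723)·0.69565 + (1131/2723)·0.74593 + (485/2723)·0.57173 = 0.7371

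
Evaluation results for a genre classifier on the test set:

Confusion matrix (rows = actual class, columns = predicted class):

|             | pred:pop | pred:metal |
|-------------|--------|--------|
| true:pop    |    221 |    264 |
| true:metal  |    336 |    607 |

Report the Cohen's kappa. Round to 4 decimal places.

Observed agreement pₒ = trace/N = 828/1428 = 0.57983
Expected agreement pₑ = Σ (rowᵢ·colᵢ)/N² = (485·557 + 943·871)/1428² = 0.53526
κ = (pₒ − pₑ)/(1 − pₑ) = (0.57983 − 0.53526)/(1 − 0.53526) = 0.0959

0.0959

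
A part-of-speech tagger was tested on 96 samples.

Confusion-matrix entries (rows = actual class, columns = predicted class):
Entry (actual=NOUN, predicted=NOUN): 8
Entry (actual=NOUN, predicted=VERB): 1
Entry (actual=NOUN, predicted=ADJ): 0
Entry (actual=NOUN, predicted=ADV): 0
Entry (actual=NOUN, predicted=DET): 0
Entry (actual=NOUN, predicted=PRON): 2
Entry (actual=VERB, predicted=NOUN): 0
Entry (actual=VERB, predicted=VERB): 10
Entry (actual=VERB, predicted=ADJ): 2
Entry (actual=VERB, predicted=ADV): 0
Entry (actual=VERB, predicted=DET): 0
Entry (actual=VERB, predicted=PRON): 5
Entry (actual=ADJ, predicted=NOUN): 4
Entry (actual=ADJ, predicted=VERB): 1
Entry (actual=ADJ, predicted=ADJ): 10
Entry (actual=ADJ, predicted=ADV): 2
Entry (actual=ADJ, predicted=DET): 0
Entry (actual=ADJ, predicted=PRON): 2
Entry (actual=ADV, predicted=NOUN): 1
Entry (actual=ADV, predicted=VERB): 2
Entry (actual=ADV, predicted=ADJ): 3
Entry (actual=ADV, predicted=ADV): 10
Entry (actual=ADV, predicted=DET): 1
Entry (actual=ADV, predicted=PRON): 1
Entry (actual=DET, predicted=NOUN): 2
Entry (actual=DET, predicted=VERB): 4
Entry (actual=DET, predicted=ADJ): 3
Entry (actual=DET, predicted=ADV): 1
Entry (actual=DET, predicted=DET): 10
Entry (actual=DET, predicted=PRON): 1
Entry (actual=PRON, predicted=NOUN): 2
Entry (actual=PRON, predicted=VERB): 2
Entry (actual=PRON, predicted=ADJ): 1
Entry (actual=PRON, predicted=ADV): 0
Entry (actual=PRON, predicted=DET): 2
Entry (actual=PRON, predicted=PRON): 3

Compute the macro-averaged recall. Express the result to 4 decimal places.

Per-class recall (TP/(TP+FN)):
  NOUN: TP=8, FN=1+0+0+0+2=3 → 8/11 = 0.72727
  VERB: TP=10, FN=0+2+0+0+5=7 → 10/17 = 0.58824
  ADJ: TP=10, FN=4+1+2+0+2=9 → 10/19 = 0.52632
  ADV: TP=10, FN=1+2+3+1+1=8 → 10/18 = 0.55556
  DET: TP=10, FN=2+4+3+1+1=11 → 10/21 = 0.47619
  PRON: TP=3, FN=2+2+1+0+2=7 → 3/10 = 0.30000
Macro-recall = mean = (0.72727 + 0.58824 + 0.52632 + 0.55556 + 0.47619 + 0.30000) / 6 = 0.5289

0.5289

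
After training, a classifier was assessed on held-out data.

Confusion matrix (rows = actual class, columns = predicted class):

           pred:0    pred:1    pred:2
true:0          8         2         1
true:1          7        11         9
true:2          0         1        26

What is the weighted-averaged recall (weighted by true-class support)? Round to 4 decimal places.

0.6923

Per-class recall (TP/(TP+FN)):
  0: TP=8, FN=2+1=3 → 8/11 = 0.72727
  1: TP=11, FN=7+9=16 → 11/27 = 0.40741
  2: TP=26, FN=0+1=1 → 26/27 = 0.96296
Weighted-recall = Σ (supportᵢ/N)·recallᵢ with N=65: (11/65)·0.72727 + (27/65)·0.40741 + (27/65)·0.96296 = 0.6923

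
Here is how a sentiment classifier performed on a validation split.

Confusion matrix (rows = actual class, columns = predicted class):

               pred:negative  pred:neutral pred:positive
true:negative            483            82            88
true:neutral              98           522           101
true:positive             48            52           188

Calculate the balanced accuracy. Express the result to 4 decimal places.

Balanced accuracy = mean of per-class recall.
  negative: recall = 483/653 = 0.73966
  neutral: recall = 522/721 = 0.72399
  positive: recall = 188/288 = 0.65278
Mean = (0.73966 + 0.72399 + 0.65278) / 3 = 0.7055

0.7055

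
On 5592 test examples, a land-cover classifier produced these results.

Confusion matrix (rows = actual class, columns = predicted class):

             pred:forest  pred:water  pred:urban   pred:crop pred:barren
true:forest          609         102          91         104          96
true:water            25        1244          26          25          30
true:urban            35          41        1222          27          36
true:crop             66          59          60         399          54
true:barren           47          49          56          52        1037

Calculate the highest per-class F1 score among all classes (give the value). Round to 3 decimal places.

Per-class F1 score (2·TP/(2·TP+FP+FN)):
  forest: TP=609, FP=25+35+66+47=173, FN=102+91+104+96=393 → 1218/1784 = 0.6827
  water: TP=1244, FP=102+41+59+49=251, FN=25+26+25+30=106 → 2488/2845 = 0.8745
  urban: TP=1222, FP=91+26+60+56=233, FN=35+41+27+36=139 → 2444/2816 = 0.8679
  crop: TP=399, FP=104+25+27+52=208, FN=66+59+60+54=239 → 798/1245 = 0.6410
  barren: TP=1037, FP=96+30+36+54=216, FN=47+49+56+52=204 → 2074/2494 = 0.8316
Highest is class 'water' with F1 score = 0.875.

0.875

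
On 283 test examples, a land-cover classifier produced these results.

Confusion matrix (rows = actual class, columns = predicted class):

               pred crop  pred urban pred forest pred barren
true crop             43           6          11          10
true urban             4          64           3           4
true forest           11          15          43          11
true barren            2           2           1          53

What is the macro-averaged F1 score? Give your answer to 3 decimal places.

Per-class F1 score (2·TP/(2·TP+FP+FN)):
  crop: TP=43, FP=4+11+2=17, FN=6+11+10=27 → 86/130 = 0.6615
  urban: TP=64, FP=6+15+2=23, FN=4+3+4=11 → 128/162 = 0.7901
  forest: TP=43, FP=11+3+1=15, FN=11+15+11=37 → 86/138 = 0.6232
  barren: TP=53, FP=10+4+11=25, FN=2+2+1=5 → 106/136 = 0.7794
Macro-F1 score = mean = (0.6615 + 0.7901 + 0.6232 + 0.7794) / 4 = 0.714

0.714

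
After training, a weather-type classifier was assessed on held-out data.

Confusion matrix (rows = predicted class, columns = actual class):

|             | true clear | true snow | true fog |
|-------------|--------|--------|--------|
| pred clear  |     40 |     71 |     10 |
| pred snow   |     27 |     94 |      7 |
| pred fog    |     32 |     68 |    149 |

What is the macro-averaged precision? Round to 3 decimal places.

0.554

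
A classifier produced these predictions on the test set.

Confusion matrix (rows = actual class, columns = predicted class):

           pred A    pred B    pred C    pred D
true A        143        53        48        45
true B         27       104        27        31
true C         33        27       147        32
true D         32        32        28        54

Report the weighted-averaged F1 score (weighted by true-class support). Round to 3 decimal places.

Per-class F1 score (2·TP/(2·TP+FP+FN)):
  A: TP=143, FP=27+33+32=92, FN=53+48+45=146 → 286/524 = 0.5458
  B: TP=104, FP=53+27+32=112, FN=27+27+31=85 → 208/405 = 0.5136
  C: TP=147, FP=48+27+28=103, FN=33+27+32=92 → 294/489 = 0.6012
  D: TP=54, FP=45+31+32=108, FN=32+32+28=92 → 108/308 = 0.3506
Weighted-F1 score = Σ (supportᵢ/N)·F1 scoreᵢ with N=863: (289/863)·0.5458 + (189/863)·0.5136 + (239/863)·0.6012 + (146/863)·0.3506 = 0.521

0.521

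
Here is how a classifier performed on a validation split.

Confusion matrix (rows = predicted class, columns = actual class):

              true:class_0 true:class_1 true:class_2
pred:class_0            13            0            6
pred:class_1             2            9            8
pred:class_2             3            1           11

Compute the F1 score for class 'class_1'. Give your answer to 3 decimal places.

Take TP from the diagonal, FP from the rest of the 'class_1' prediction marginal, FN from the rest of the 'class_1' actual marginal.
F1 score = 2·TP/(2·TP+FP+FN).
class_1: TP=9, FP=2+8=10, FN=0+1=1 → 18/29 = 0.6207

0.621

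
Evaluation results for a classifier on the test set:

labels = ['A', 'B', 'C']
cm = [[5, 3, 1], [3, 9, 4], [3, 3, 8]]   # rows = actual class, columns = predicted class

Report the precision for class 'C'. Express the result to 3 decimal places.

0.615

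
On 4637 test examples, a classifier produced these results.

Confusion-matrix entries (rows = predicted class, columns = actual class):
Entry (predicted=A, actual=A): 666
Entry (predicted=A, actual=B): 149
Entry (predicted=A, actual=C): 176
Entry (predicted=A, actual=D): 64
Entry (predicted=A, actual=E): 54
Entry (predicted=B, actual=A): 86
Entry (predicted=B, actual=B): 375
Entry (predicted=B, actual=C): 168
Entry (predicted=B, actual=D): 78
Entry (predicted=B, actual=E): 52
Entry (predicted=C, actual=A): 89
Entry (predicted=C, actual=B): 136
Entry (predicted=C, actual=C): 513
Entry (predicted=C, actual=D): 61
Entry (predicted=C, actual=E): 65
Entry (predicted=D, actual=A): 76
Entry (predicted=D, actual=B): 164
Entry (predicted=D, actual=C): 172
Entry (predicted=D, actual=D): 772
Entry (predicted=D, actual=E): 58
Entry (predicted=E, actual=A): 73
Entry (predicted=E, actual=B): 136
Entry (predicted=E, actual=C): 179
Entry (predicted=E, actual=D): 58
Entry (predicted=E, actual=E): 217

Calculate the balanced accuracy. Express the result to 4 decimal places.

0.5444

Balanced accuracy = mean of per-class recall.
  A: recall = 666/990 = 0.67273
  B: recall = 375/960 = 0.39063
  C: recall = 513/1208 = 0.42467
  D: recall = 772/1033 = 0.74734
  E: recall = 217/446 = 0.48655
Mean = (0.67273 + 0.39063 + 0.42467 + 0.74734 + 0.48655) / 5 = 0.5444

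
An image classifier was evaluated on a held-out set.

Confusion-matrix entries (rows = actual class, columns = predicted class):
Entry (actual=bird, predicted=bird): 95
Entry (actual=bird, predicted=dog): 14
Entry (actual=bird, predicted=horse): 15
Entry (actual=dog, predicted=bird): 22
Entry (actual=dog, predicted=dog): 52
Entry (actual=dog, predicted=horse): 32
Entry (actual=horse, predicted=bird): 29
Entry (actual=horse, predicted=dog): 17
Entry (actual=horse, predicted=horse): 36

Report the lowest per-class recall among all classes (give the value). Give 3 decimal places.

0.439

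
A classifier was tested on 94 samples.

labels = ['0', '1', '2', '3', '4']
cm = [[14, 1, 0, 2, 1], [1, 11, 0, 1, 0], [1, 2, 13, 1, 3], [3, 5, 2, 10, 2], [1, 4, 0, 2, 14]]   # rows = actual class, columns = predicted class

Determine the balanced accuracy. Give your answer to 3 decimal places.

Balanced accuracy = mean of per-class recall.
  0: recall = 14/18 = 0.7778
  1: recall = 11/13 = 0.8462
  2: recall = 13/20 = 0.6500
  3: recall = 10/22 = 0.4545
  4: recall = 14/21 = 0.6667
Mean = (0.7778 + 0.8462 + 0.6500 + 0.4545 + 0.6667) / 5 = 0.679

0.679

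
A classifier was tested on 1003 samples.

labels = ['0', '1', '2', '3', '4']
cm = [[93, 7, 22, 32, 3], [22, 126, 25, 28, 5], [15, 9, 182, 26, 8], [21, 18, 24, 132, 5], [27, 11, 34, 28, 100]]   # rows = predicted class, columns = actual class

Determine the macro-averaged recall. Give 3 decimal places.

Per-class recall (TP/(TP+FN)):
  0: TP=93, FN=22+15+21+27=85 → 93/178 = 0.5225
  1: TP=126, FN=7+9+18+11=45 → 126/171 = 0.7368
  2: TP=182, FN=22+25+24+34=105 → 182/287 = 0.6341
  3: TP=132, FN=32+28+26+28=114 → 132/246 = 0.5366
  4: TP=100, FN=3+5+8+5=21 → 100/121 = 0.8264
Macro-recall = mean = (0.5225 + 0.7368 + 0.6341 + 0.5366 + 0.8264) / 5 = 0.651

0.651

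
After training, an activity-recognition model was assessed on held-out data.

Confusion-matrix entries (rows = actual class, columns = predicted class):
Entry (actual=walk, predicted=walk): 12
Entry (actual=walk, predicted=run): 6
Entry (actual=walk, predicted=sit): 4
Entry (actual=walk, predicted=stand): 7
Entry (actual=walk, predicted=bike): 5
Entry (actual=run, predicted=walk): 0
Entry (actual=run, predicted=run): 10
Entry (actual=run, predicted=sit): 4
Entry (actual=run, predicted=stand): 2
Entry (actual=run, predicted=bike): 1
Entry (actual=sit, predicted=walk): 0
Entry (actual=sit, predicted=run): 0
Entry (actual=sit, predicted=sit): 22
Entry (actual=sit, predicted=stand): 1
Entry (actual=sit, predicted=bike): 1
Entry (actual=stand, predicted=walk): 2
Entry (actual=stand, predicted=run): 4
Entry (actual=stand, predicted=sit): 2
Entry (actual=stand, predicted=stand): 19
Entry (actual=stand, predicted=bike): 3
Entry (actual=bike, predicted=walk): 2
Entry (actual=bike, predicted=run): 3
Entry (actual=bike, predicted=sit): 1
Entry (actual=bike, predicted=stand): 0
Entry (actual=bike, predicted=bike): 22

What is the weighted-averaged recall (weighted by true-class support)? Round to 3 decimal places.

Per-class recall (TP/(TP+FN)):
  walk: TP=12, FN=6+4+7+5=22 → 12/34 = 0.3529
  run: TP=10, FN=0+4+2+1=7 → 10/17 = 0.5882
  sit: TP=22, FN=0+0+1+1=2 → 22/24 = 0.9167
  stand: TP=19, FN=2+4+2+3=11 → 19/30 = 0.6333
  bike: TP=22, FN=2+3+1+0=6 → 22/28 = 0.7857
Weighted-recall = Σ (supportᵢ/N)·recallᵢ with N=133: (34/133)·0.3529 + (17/133)·0.5882 + (24/133)·0.9167 + (30/133)·0.6333 + (28/133)·0.7857 = 0.639

0.639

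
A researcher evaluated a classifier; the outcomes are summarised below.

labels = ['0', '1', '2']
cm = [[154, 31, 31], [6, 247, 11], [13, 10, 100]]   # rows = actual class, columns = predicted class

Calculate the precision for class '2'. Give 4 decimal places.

0.7042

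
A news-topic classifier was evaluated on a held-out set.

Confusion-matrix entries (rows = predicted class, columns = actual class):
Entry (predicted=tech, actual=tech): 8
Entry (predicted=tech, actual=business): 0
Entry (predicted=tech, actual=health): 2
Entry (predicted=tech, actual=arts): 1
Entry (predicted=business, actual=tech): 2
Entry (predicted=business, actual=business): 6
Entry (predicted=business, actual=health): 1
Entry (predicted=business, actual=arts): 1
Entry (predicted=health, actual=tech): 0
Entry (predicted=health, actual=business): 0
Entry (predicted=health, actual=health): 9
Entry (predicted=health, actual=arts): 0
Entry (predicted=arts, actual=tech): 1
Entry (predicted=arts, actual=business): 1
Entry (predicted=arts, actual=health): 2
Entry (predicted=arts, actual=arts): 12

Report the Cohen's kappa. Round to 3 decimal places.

Observed agreement pₒ = trace/N = 35/46 = 0.7609
Expected agreement pₑ = Σ (rowᵢ·colᵢ)/N² = (11·11 + 7·10 + 14·9 + 14·16)/46² = 0.2557
κ = (pₒ − pₑ)/(1 − pₑ) = (0.7609 − 0.2557)/(1 − 0.2557) = 0.679

0.679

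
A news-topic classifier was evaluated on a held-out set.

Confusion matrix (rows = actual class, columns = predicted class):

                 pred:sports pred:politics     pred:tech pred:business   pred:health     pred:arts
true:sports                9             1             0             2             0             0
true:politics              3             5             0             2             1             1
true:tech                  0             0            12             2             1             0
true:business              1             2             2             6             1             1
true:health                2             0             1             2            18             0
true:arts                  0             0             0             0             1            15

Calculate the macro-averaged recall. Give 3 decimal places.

0.691

Per-class recall (TP/(TP+FN)):
  sports: TP=9, FN=1+0+2+0+0=3 → 9/12 = 0.7500
  politics: TP=5, FN=3+0+2+1+1=7 → 5/12 = 0.4167
  tech: TP=12, FN=0+0+2+1+0=3 → 12/15 = 0.8000
  business: TP=6, FN=1+2+2+1+1=7 → 6/13 = 0.4615
  health: TP=18, FN=2+0+1+2+0=5 → 18/23 = 0.7826
  arts: TP=15, FN=0+0+0+0+1=1 → 15/16 = 0.9375
Macro-recall = mean = (0.7500 + 0.4167 + 0.8000 + 0.4615 + 0.7826 + 0.9375) / 6 = 0.691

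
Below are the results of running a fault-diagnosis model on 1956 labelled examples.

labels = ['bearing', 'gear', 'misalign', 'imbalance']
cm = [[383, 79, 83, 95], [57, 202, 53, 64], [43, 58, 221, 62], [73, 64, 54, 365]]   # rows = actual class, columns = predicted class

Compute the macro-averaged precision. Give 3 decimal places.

0.588

Per-class precision (TP/(TP+FP)):
  bearing: TP=383, FP=57+43+73=173 → 383/556 = 0.6888
  gear: TP=202, FP=79+58+64=201 → 202/403 = 0.5012
  misalign: TP=221, FP=83+53+54=190 → 221/411 = 0.5377
  imbalance: TP=365, FP=95+64+62=221 → 365/586 = 0.6229
Macro-precision = mean = (0.6888 + 0.5012 + 0.5377 + 0.6229) / 4 = 0.588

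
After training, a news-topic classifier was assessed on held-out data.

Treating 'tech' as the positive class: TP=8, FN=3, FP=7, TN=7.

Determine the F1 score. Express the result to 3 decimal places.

0.615

Precision = TP/(TP+FP) = 8/15 = 0.5333
Recall = TP/(TP+FN) = 8/11 = 0.7273
F1 = 2·TP/(2·TP+FP+FN) = 16/26 = 0.615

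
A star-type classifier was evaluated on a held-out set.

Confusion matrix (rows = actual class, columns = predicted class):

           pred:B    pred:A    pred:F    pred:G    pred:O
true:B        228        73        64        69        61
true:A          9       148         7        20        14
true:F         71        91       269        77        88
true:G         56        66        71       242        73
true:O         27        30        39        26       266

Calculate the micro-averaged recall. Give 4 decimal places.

0.5277

Micro-averaging pools counts across classes: ΣTP=1153, ΣFP=1032, ΣFN=1032.
Micro-recall = TP/(TP+FN) on pooled counts = 0.5277 (equals overall accuracy in single-label multiclass).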